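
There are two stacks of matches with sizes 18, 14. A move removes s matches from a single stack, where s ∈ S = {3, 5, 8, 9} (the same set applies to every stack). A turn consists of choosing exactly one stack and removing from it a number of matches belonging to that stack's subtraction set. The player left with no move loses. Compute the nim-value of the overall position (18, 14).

2

All stacks use S = {3, 5, 8, 9}:
G(0) = 0
G(1) = mex{} = 0
G(2) = mex{} = 0
G(3) = mex{0} = 1
G(4) = mex{0} = 1
G(5) = mex{0,0} = 1
G(6) = mex{1,0} = 2
G(7) = mex{1,0} = 2
G(8) = mex{1,1,0} = 2
G(9) = mex{2,1,0,0} = 3
G(10) = mex{2,1,0,0} = 3
G(11) = mex{2,2,1,0} = 3
G(12) = mex{3,2,1,1} = 0
G(13) = mex{3,2,1,1} = 0
G(14) = mex{3,3,2,1} = 0
G(15) = mex{0,3,2,2} = 1
G(16) = mex{0,3,2,2} = 1
G(17) = mex{0,0,3,2} = 1
G(18) = mex{1,0,3,3} = 2
Stack A: G(18) = 2.
Stack B: G(14) = 0.
Combined Grundy value = 2 ⊕ 0 = 2.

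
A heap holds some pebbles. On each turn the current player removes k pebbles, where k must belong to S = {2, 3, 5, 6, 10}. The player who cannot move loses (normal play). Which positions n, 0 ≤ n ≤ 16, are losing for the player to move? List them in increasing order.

G(0) = 0
G(1) = mex{} = 0
G(2) = mex{0} = 1
G(3) = mex{0,0} = 1
G(4) = mex{1,0} = 2
G(5) = mex{1,1,0} = 2
G(6) = mex{2,1,0,0} = 3
G(7) = mex{2,2,1,0} = 3
G(8) = mex{3,2,1,1} = 0
G(9) = mex{3,3,2,1} = 0
G(10) = mex{0,3,2,2,0} = 1
G(11) = mex{0,0,3,2,0} = 1
G(12) = mex{1,0,3,3,1} = 2
G(13) = mex{1,1,0,3,1} = 2
G(14) = mex{2,1,0,0,2} = 3
G(15) = mex{2,2,1,0,2} = 3
G(16) = mex{3,2,1,1,3} = 0
P-positions are exactly the n with G(n) = 0.

0, 1, 8, 9, 16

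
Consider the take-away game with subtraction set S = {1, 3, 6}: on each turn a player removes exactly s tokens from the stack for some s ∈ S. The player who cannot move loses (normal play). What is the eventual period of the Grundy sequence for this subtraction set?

G(0) = 0
G(1) = mex{0} = 1
G(2) = mex{1} = 0
G(3) = mex{0,0} = 1
G(4) = mex{1,1} = 0
G(5) = mex{0,0} = 1
G(6) = mex{1,1,0} = 2
G(7) = mex{2,0,1} = 3
G(8) = mex{3,1,0} = 2
G(9) = mex{2,2,1} = 0
G(10) = mex{0,3,0} = 1
G(11) = mex{1,2,1} = 0
G(12) = mex{0,0,2} = 1
G(13) = mex{1,1,3} = 0
G(14) = mex{0,0,2} = 1
G(15) = mex{1,1,0} = 2
G(16) = mex{2,0,1} = 3
G(17) = mex{3,1,0} = 2
G(18) = mex{2,2,1} = 0
G(19) = mex{0,3,0} = 1
G(n+9) = G(n) holds for n = 0,…,5 (a full window of length max(S) = 6), so the sequence is purely periodic with period 9.

9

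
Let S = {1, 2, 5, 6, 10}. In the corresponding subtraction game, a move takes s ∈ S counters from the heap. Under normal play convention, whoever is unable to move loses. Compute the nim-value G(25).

0

G(0) = 0
G(1) = mex{0} = 1
G(2) = mex{1,0} = 2
G(3) = mex{2,1} = 0
G(4) = mex{0,2} = 1
G(5) = mex{1,0,0} = 2
G(6) = mex{2,1,1,0} = 3
G(7) = mex{3,2,2,1} = 0
G(8) = mex{0,3,0,2} = 1
G(9) = mex{1,0,1,0} = 2
G(10) = mex{2,1,2,1,0} = 3
G(11) = mex{3,2,3,2,1} = 0
G(12) = mex{0,3,0,3,2} = 1
G(13) = mex{1,0,1,0,0} = 2
G(14) = mex{2,1,2,1,1} = 0
G(15) = mex{0,2,3,2,2} = 1
G(16) = mex{1,0,0,3,3} = 2
G(17) = mex{2,1,1,0,0} = 3
G(18) = mex{3,2,2,1,1} = 0
G(19) = mex{0,3,0,2,2} = 1
G(20) = mex{1,0,1,0,3} = 2
G(21) = mex{2,1,2,1,0} = 3
G(22) = mex{3,2,3,2,1} = 0
G(23) = mex{0,3,0,3,2} = 1
G(24) = mex{1,0,1,0,0} = 2
G(25) = mex{2,1,2,1,1} = 0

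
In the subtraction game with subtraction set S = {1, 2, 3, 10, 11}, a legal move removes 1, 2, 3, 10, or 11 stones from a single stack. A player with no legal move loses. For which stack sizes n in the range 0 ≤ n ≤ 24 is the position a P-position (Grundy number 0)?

0, 4, 8, 12, 16, 20, 24

G(0) = 0
G(1) = mex{0} = 1
G(2) = mex{1,0} = 2
G(3) = mex{2,1,0} = 3
G(4) = mex{3,2,1} = 0
G(5) = mex{0,3,2} = 1
G(6) = mex{1,0,3} = 2
G(7) = mex{2,1,0} = 3
G(8) = mex{3,2,1} = 0
G(9) = mex{0,3,2} = 1
G(10) = mex{1,0,3,0} = 2
G(11) = mex{2,1,0,1,0} = 3
G(12) = mex{3,2,1,2,1} = 0
G(13) = mex{0,3,2,3,2} = 1
G(14) = mex{1,0,3,0,3} = 2
G(15) = mex{2,1,0,1,0} = 3
G(16) = mex{3,2,1,2,1} = 0
G(17) = mex{0,3,2,3,2} = 1
G(18) = mex{1,0,3,0,3} = 2
G(19) = mex{2,1,0,1,0} = 3
G(20) = mex{3,2,1,2,1} = 0
G(21) = mex{0,3,2,3,2} = 1
G(22) = mex{1,0,3,0,3} = 2
G(23) = mex{2,1,0,1,0} = 3
G(24) = mex{3,2,1,2,1} = 0
P-positions are exactly the n with G(n) = 0.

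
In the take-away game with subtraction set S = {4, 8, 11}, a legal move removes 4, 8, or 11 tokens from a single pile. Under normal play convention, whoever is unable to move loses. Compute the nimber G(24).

n :  0  1  2  3  4  5  6  7  8  9 10 11 12 13 14 15 16 17 18 19 20 21 22 23 24
G :  0  0  0  0  1  1  1  1  2  2  2  2  3  3  3  0  0  0  0  1  1  1  1  2  2

2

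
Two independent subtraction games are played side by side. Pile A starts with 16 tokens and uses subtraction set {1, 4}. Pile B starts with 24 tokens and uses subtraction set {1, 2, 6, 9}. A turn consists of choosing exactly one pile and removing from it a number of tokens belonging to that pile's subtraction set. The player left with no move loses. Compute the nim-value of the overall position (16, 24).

1

Pile A, S = {1, 4}:
G(0) = 0
G(1) = mex{0} = 1
G(2) = mex{1} = 0
G(3) = mex{0} = 1
G(4) = mex{1,0} = 2
G(5) = mex{2,1} = 0
G(6) = mex{0,0} = 1
G(7) = mex{1,1} = 0
G(8) = mex{0,2} = 1
G(9) = mex{1,0} = 2
G(10) = mex{2,1} = 0
G(11) = mex{0,0} = 1
G(12) = mex{1,1} = 0
G(13) = mex{0,2} = 1
G(14) = mex{1,0} = 2
G(15) = mex{2,1} = 0
G(16) = mex{0,0} = 1
G_A(16) = 1.
Pile B, S = {1, 2, 6, 9}:
G(0) = 0
G(1) = mex{0} = 1
G(2) = mex{1,0} = 2
G(3) = mex{2,1} = 0
G(4) = mex{0,2} = 1
G(5) = mex{1,0} = 2
G(6) = mex{2,1,0} = 3
G(7) = mex{3,2,1} = 0
G(8) = mex{0,3,2} = 1
G(9) = mex{1,0,0,0} = 2
G(10) = mex{2,1,1,1} = 0
G(11) = mex{0,2,2,2} = 1
G(12) = mex{1,0,3,0} = 2
G(13) = mex{2,1,0,1} = 3
G(14) = mex{3,2,1,2} = 0
G(15) = mex{0,3,2,3} = 1
G(16) = mex{1,0,0,0} = 2
G(17) = mex{2,1,1,1} = 0
G(18) = mex{0,2,2,2} = 1
G(19) = mex{1,0,3,0} = 2
G(20) = mex{2,1,0,1} = 3
G(21) = mex{3,2,1,2} = 0
G(22) = mex{0,3,2,3} = 1
G(23) = mex{1,0,0,0} = 2
G(24) = mex{2,1,1,1} = 0
G_B(24) = 0.
Combined Grundy value = 1 ⊕ 0 = 1.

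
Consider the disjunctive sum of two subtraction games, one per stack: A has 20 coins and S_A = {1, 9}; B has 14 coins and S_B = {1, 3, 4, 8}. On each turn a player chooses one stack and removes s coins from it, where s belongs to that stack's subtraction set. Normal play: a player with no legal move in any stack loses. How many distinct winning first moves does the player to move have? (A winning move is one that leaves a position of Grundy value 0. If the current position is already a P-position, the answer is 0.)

0

Stack A, S = {1, 9}:
n :  0  1  2  3  4  5  6  7  8  9 10 11 12 13 14 15 16 17 18 19 20
G :  0  1  0  1  0  1  0  1  0  1  0  1  0  1  0  1  0  1  0  1  0
G_A(20) = 0.
Stack B, S = {1, 3, 4, 8}:
G(0) = 0
G(1) = mex{0} = 1
G(2) = mex{1} = 0
G(3) = mex{0,0} = 1
G(4) = mex{1,1,0} = 2
G(5) = mex{2,0,1} = 3
G(6) = mex{3,1,0} = 2
G(7) = mex{2,2,1} = 0
G(8) = mex{0,3,2,0} = 1
G(9) = mex{1,2,3,1} = 0
G(10) = mex{0,0,2,0} = 1
G(11) = mex{1,1,0,1} = 2
G(12) = mex{2,0,1,2} = 3
G(13) = mex{3,1,0,3} = 2
G(14) = mex{2,2,1,2} = 0
G_B(14) = 0.
Combined Grundy value = 0 ⊕ 0 = 0.
A winning move leaves total XOR = 0, i.e. changes one component's Grundy value g to g ⊕ X where X is the current total.
Stack A: target g' = 0⊕0 = 0, but every legal move changes the Grundy value (mex property), so 0 moves.
Stack B: target g' = 0⊕0 = 0, but every legal move changes the Grundy value (mex property), so 0 moves.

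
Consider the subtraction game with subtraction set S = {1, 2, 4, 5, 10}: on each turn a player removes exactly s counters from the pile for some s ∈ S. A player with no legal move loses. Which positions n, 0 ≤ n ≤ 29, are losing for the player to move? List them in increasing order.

0, 3, 6, 9, 12, 15, 18, 21, 24, 27

n :  0  1  2  3  4  5  6  7  8  9 10 11 12 13 14 15 16 17 18 19 20 21 22 23 24 25 26 27 28 29
G :  0  1  2  0  1  2  0  1  2  0  1  2  0  1  2  0  1  2  0  1  2  0  1  2  0  1  2  0  1  2
P-positions are exactly the n with G(n) = 0.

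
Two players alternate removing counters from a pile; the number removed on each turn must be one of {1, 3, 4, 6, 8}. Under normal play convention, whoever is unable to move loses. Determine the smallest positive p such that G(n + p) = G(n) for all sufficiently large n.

G(0) = 0
G(1) = mex{0} = 1
G(2) = mex{1} = 0
G(3) = mex{0,0} = 1
G(4) = mex{1,1,0} = 2
G(5) = mex{2,0,1} = 3
G(6) = mex{3,1,0,0} = 2
G(7) = mex{2,2,1,1} = 0
G(8) = mex{0,3,2,0,0} = 1
G(9) = mex{1,2,3,1,1} = 0
G(10) = mex{0,0,2,2,0} = 1
G(11) = mex{1,1,0,3,1} = 2
G(12) = mex{2,0,1,2,2} = 3
G(13) = mex{3,1,0,0,3} = 2
G(14) = mex{2,2,1,1,2} = 0
G(15) = mex{0,3,2,0,0} = 1
G(16) = mex{1,2,3,1,1} = 0
G(n+7) = G(n) holds for n = 0,…,7 (a full window of length max(S) = 8), so the sequence is purely periodic with period 7.

7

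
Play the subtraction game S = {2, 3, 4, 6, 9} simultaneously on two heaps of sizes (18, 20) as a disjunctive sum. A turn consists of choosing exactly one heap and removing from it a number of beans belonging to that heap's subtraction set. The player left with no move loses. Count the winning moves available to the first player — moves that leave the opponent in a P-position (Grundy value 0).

All heaps use S = {2, 3, 4, 6, 9}:
G(0) = 0
G(1) = mex{} = 0
G(2) = mex{0} = 1
G(3) = mex{0,0} = 1
G(4) = mex{1,0,0} = 2
G(5) = mex{1,1,0} = 2
G(6) = mex{2,1,1,0} = 3
G(7) = mex{2,2,1,0} = 3
G(8) = mex{3,2,2,1} = 0
G(9) = mex{3,3,2,1,0} = 4
G(10) = mex{0,3,3,2,0} = 1
G(11) = mex{4,0,3,2,1} = 5
G(12) = mex{1,4,0,3,1} = 2
G(13) = mex{5,1,4,3,2} = 0
G(14) = mex{2,5,1,0,2} = 3
G(15) = mex{0,2,5,4,3} = 1
G(16) = mex{3,0,2,1,3} = 4
G(17) = mex{1,3,0,5,0} = 2
G(18) = mex{4,1,3,2,4} = 0
G(19) = mex{2,4,1,0,1} = 3
G(20) = mex{0,2,4,3,5} = 1
Heap A: G(18) = 0.
Heap B: G(20) = 1.
Combined Grundy value = 0 ⊕ 1 = 1.
A winning move leaves total XOR = 0, i.e. changes one component's Grundy value g to g ⊕ X where X is the current total.
Heap A: need g' = 0⊕1 = 1. Options: 18−2→G=4, 18−3→G=1, 18−4→G=3, 18−6→G=2, 18−9→G=4. Hits: 1.
Heap B: need g' = 1⊕1 = 0. Options: 20−2→G=0, 20−3→G=2, 20−4→G=4, 20−6→G=3, 20−9→G=5. Hits: 1.

2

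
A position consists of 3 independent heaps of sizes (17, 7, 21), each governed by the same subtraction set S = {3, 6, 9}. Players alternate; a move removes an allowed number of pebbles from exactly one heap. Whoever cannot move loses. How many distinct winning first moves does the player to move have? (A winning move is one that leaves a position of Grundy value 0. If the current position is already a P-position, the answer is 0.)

All heaps use S = {3, 6, 9}:
n :  0  1  2  3  4  5  6  7  8  9 10 11 12 13 14 15 16 17 18 19 20 21
G :  0  0  0  1  1  1  2  2  2  3  3  3  0  0  0  1  1  1  2  2  2  3
Heap A: G(17) = 1.
Heap B: G(7) = 2.
Heap C: G(21) = 3.
Combined Grundy value = 1 ⊕ 2 ⊕ 3 = 0.
A winning move leaves total XOR = 0, i.e. changes one component's Grundy value g to g ⊕ X where X is the current total.
Heap A: target g' = 1⊕0 = 1, but every legal move changes the Grundy value (mex property), so 0 moves.
Heap B: target g' = 2⊕0 = 2, but every legal move changes the Grundy value (mex property), so 0 moves.
Heap C: target g' = 3⊕0 = 3, but every legal move changes the Grundy value (mex property), so 0 moves.

0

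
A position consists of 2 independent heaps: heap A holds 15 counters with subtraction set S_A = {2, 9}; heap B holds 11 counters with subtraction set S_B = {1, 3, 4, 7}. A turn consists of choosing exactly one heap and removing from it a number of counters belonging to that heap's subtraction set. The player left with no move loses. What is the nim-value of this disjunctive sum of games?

Heap A, S = {2, 9}:
n :  0  1  2  3  4  5  6  7  8  9 10 11 12 13 14 15
G :  0  0  1  1  0  0  1  1  0  2  1  0  0  1  1  0
G_A(15) = 0.
Heap B, S = {1, 3, 4, 7}:
n :  0  1  2  3  4  5  6  7  8  9 10 11
G :  0  1  0  1  2  3  2  3  0  1  0  1
G_B(11) = 1.
Combined Grundy value = 0 ⊕ 1 = 1.

1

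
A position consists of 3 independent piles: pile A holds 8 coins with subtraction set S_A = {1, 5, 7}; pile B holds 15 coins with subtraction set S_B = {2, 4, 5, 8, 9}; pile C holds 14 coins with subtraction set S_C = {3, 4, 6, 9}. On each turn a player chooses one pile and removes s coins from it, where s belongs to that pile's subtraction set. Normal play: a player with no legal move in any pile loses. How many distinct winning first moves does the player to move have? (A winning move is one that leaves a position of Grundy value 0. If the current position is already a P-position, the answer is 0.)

6

Pile A, S = {1, 5, 7}:
n : 0 1 2 3 4 5 6 7 8
G : 0 1 0 1 0 1 0 1 0
G_A(8) = 0.
Pile B, S = {2, 4, 5, 8, 9}:
n :  0  1  2  3  4  5  6  7  8  9 10 11 12 13 14 15
G :  0  0  1  1  2  2  3  0  4  1  5  2  3  0  0  1
G_B(15) = 1.
Pile C, S = {3, 4, 6, 9}:
n :  0  1  2  3  4  5  6  7  8  9 10 11 12 13 14
G :  0  0  0  1  1  1  2  2  2  3  3  3  0  0  0
G_C(14) = 0.
Combined Grundy value = 0 ⊕ 1 ⊕ 0 = 1.
A winning move leaves total XOR = 0, i.e. changes one component's Grundy value g to g ⊕ X where X is the current total.
Pile A: need g' = 0⊕1 = 1. Options: 8−1→G=1, 8−5→G=1, 8−7→G=1. Hits: 3.
Pile B: need g' = 1⊕1 = 0. Options: 15−2→G=0, 15−4→G=2, 15−5→G=5, 15−8→G=0, 15−9→G=3. Hits: 2.
Pile C: need g' = 0⊕1 = 1. Options: 14−3→G=3, 14−4→G=3, 14−6→G=2, 14−9→G=1. Hits: 1.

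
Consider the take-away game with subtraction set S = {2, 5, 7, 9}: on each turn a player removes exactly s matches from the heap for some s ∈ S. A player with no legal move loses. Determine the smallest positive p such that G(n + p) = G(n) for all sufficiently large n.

26

n :  0  1  2  3  4  5  6  7  8  9 10 11 12 13 14 15 16 17 18 19 20 21 22 23 24 25 26 27 28 29 30 31 32 33 34 35 36 37 38 39 40 41 42 43 44 45 46 47 48 49 50 51 52 53
G :  0  0  1  1  0  2  1  3  2  2  3  3  0  4  1  0  0  1  1  2  2  3  3  2  4  3  0  0  1  1  0  2  1  3  2  2  3  3  0  4  1  0  0  1  1  2  2  3  3  2  4  3  0  0
G(n+26) = G(n) holds for n = 0,…,8 (a full window of length max(S) = 9), so the sequence is purely periodic with period 26.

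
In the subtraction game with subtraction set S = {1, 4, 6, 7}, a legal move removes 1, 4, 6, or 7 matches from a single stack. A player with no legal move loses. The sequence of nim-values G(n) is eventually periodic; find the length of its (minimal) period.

13

G(0) = 0
G(1) = mex{0} = 1
G(2) = mex{1} = 0
G(3) = mex{0} = 1
G(4) = mex{1,0} = 2
G(5) = mex{2,1} = 0
G(6) = mex{0,0,0} = 1
G(7) = mex{1,1,1,0} = 2
G(8) = mex{2,2,0,1} = 3
G(9) = mex{3,0,1,0} = 2
G(10) = mex{2,1,2,1} = 0
G(11) = mex{0,2,0,2} = 1
G(12) = mex{1,3,1,0} = 2
G(13) = mex{2,2,2,1} = 0
G(14) = mex{0,0,3,2} = 1
G(15) = mex{1,1,2,3} = 0
G(16) = mex{0,2,0,2} = 1
G(17) = mex{1,0,1,0} = 2
G(18) = mex{2,1,2,1} = 0
G(19) = mex{0,0,0,2} = 1
G(20) = mex{1,1,1,0} = 2
G(21) = mex{2,2,0,1} = 3
G(22) = mex{3,0,1,0} = 2
G(23) = mex{2,1,2,1} = 0
G(24) = mex{0,2,0,2} = 1
G(25) = mex{1,3,1,0} = 2
G(26) = mex{2,2,2,1} = 0
G(27) = mex{0,0,3,2} = 1
G(n+13) = G(n) holds for n = 0,…,6 (a full window of length max(S) = 7), so the sequence is purely periodic with period 13.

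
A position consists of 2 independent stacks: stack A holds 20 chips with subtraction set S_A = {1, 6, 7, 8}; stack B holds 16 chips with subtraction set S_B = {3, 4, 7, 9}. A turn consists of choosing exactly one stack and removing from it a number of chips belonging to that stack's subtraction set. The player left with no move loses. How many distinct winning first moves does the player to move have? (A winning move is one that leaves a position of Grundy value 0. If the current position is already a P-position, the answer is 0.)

Stack A, S = {1, 6, 7, 8}:
G(0) = 0
G(1) = mex{0} = 1
G(2) = mex{1} = 0
G(3) = mex{0} = 1
G(4) = mex{1} = 0
G(5) = mex{0} = 1
G(6) = mex{1,0} = 2
G(7) = mex{2,1,0} = 3
G(8) = mex{3,0,1,0} = 2
G(9) = mex{2,1,0,1} = 3
G(10) = mex{3,0,1,0} = 2
G(11) = mex{2,1,0,1} = 3
G(12) = mex{3,2,1,0} = 4
G(13) = mex{4,3,2,1} = 0
G(14) = mex{0,2,3,2} = 1
G(15) = mex{1,3,2,3} = 0
G(16) = mex{0,2,3,2} = 1
G(17) = mex{1,3,2,3} = 0
G(18) = mex{0,4,3,2} = 1
G(19) = mex{1,0,4,3} = 2
G(20) = mex{2,1,0,4} = 3
G_A(20) = 3.
Stack B, S = {3, 4, 7, 9}:
G(0) = 0
G(1) = mex{} = 0
G(2) = mex{} = 0
G(3) = mex{0} = 1
G(4) = mex{0,0} = 1
G(5) = mex{0,0} = 1
G(6) = mex{1,0} = 2
G(7) = mex{1,1,0} = 2
G(8) = mex{1,1,0} = 2
G(9) = mex{2,1,0,0} = 3
G(10) = mex{2,2,1,0} = 3
G(11) = mex{2,2,1,0} = 3
G(12) = mex{3,2,1,1} = 0
G(13) = mex{3,3,2,1} = 0
G(14) = mex{3,3,2,1} = 0
G(15) = mex{0,3,2,2} = 1
G(16) = mex{0,0,3,2} = 1
G_B(16) = 1.
Combined Grundy value = 3 ⊕ 1 = 2.
A winning move leaves total XOR = 0, i.e. changes one component's Grundy value g to g ⊕ X where X is the current total.
Stack A: need g' = 3⊕2 = 1. Options: 20−1→G=2, 20−6→G=1, 20−7→G=0, 20−8→G=4. Hits: 1.
Stack B: need g' = 1⊕2 = 3. Options: 16−3→G=0, 16−4→G=0, 16−7→G=3, 16−9→G=2. Hits: 1.

2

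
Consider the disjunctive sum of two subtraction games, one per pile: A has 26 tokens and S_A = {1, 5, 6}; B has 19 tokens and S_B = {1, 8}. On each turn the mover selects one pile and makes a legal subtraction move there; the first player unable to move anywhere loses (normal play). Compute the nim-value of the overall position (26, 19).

1

Pile A, S = {1, 5, 6}:
G(0) = 0
G(1) = mex{0} = 1
G(2) = mex{1} = 0
G(3) = mex{0} = 1
G(4) = mex{1} = 0
G(5) = mex{0,0} = 1
G(6) = mex{1,1,0} = 2
G(7) = mex{2,0,1} = 3
G(8) = mex{3,1,0} = 2
G(9) = mex{2,0,1} = 3
G(10) = mex{3,1,0} = 2
G(11) = mex{2,2,1} = 0
G(12) = mex{0,3,2} = 1
G(13) = mex{1,2,3} = 0
G(14) = mex{0,3,2} = 1
G(15) = mex{1,2,3} = 0
G(16) = mex{0,0,2} = 1
G(17) = mex{1,1,0} = 2
G(18) = mex{2,0,1} = 3
G(19) = mex{3,1,0} = 2
G(20) = mex{2,0,1} = 3
G(21) = mex{3,1,0} = 2
G(22) = mex{2,2,1} = 0
G(23) = mex{0,3,2} = 1
G(24) = mex{1,2,3} = 0
G(25) = mex{0,3,2} = 1
G(26) = mex{1,2,3} = 0
G_A(26) = 0.
Pile B, S = {1, 8}:
G(0) = 0
G(1) = mex{0} = 1
G(2) = mex{1} = 0
G(3) = mex{0} = 1
G(4) = mex{1} = 0
G(5) = mex{0} = 1
G(6) = mex{1} = 0
G(7) = mex{0} = 1
G(8) = mex{1,0} = 2
G(9) = mex{2,1} = 0
G(10) = mex{0,0} = 1
G(11) = mex{1,1} = 0
G(12) = mex{0,0} = 1
G(13) = mex{1,1} = 0
G(14) = mex{0,0} = 1
G(15) = mex{1,1} = 0
G(16) = mex{0,2} = 1
G(17) = mex{1,0} = 2
G(18) = mex{2,1} = 0
G(19) = mex{0,0} = 1
G_B(19) = 1.
Combined Grundy value = 0 ⊕ 1 = 1.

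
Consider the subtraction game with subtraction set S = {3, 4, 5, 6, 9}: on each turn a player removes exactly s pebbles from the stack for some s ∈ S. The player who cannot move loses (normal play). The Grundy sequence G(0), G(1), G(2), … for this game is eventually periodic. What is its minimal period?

12

G(0) = 0
G(1) = mex{} = 0
G(2) = mex{} = 0
G(3) = mex{0} = 1
G(4) = mex{0,0} = 1
G(5) = mex{0,0,0} = 1
G(6) = mex{1,0,0,0} = 2
G(7) = mex{1,1,0,0} = 2
G(8) = mex{1,1,1,0} = 2
G(9) = mex{2,1,1,1,0} = 3
G(10) = mex{2,2,1,1,0} = 3
G(11) = mex{2,2,2,1,0} = 3
G(12) = mex{3,2,2,2,1} = 0
G(13) = mex{3,3,2,2,1} = 0
G(14) = mex{3,3,3,2,1} = 0
G(15) = mex{0,3,3,3,2} = 1
G(16) = mex{0,0,3,3,2} = 1
G(17) = mex{0,0,0,3,2} = 1
G(18) = mex{1,0,0,0,3} = 2
G(19) = mex{1,1,0,0,3} = 2
G(20) = mex{1,1,1,0,3} = 2
G(21) = mex{2,1,1,1,0} = 3
G(22) = mex{2,2,1,1,0} = 3
G(23) = mex{2,2,2,1,0} = 3
G(24) = mex{3,2,2,2,1} = 0
G(25) = mex{3,3,2,2,1} = 0
G(n+12) = G(n) holds for n = 0,…,8 (a full window of length max(S) = 9), so the sequence is purely periodic with period 12.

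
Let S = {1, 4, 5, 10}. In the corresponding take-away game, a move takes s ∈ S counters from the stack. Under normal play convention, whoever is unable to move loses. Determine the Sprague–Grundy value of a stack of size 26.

G(0) = 0
G(1) = mex{0} = 1
G(2) = mex{1} = 0
G(3) = mex{0} = 1
G(4) = mex{1,0} = 2
G(5) = mex{2,1,0} = 3
G(6) = mex{3,0,1} = 2
G(7) = mex{2,1,0} = 3
G(8) = mex{3,2,1} = 0
G(9) = mex{0,3,2} = 1
G(10) = mex{1,2,3,0} = 4
G(11) = mex{4,3,2,1} = 0
G(12) = mex{0,0,3,0} = 1
G(13) = mex{1,1,0,1} = 2
G(14) = mex{2,4,1,2} = 0
G(15) = mex{0,0,4,3} = 1
G(16) = mex{1,1,0,2} = 3
G(17) = mex{3,2,1,3} = 0
G(18) = mex{0,0,2,0} = 1
G(19) = mex{1,1,0,1} = 2
G(20) = mex{2,3,1,4} = 0
G(21) = mex{0,0,3,0} = 1
G(22) = mex{1,1,0,1} = 2
G(23) = mex{2,2,1,2} = 0
G(24) = mex{0,0,2,0} = 1
G(25) = mex{1,1,0,1} = 2
G(26) = mex{2,2,1,3} = 0

0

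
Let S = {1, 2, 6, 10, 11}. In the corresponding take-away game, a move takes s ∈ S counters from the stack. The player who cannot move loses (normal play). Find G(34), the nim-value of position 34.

n :  0  1  2  3  4  5  6  7  8  9 10 11 12 13 14 15 16 17 18 19 20 21 22 23 24 25 26 27 28 29 30 31 32 33 34
G :  0  1  2  0  1  2  3  0  1  2  3  4  0  1  2  0  1  2  3  0  1  2  3  4  0  1  2  0  1  2  3  0  1  2  3

3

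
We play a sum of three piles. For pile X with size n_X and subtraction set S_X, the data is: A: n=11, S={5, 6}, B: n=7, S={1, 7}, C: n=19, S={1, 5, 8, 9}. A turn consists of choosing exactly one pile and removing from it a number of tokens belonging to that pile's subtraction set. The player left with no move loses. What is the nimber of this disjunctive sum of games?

0

Pile A, S = {5, 6}:
G(0) = 0
G(1) = mex{} = 0
G(2) = mex{} = 0
G(3) = mex{} = 0
G(4) = mex{} = 0
G(5) = mex{0} = 1
G(6) = mex{0,0} = 1
G(7) = mex{0,0} = 1
G(8) = mex{0,0} = 1
G(9) = mex{0,0} = 1
G(10) = mex{1,0} = 2
G(11) = mex{1,1} = 0
G_A(11) = 0.
Pile B, S = {1, 7}:
G(0) = 0
G(1) = mex{0} = 1
G(2) = mex{1} = 0
G(3) = mex{0} = 1
G(4) = mex{1} = 0
G(5) = mex{0} = 1
G(6) = mex{1} = 0
G(7) = mex{0,0} = 1
G_B(7) = 1.
Pile C, S = {1, 5, 8, 9}:
G(0) = 0
G(1) = mex{0} = 1
G(2) = mex{1} = 0
G(3) = mex{0} = 1
G(4) = mex{1} = 0
G(5) = mex{0,0} = 1
G(6) = mex{1,1} = 0
G(7) = mex{0,0} = 1
G(8) = mex{1,1,0} = 2
G(9) = mex{2,0,1,0} = 3
G(10) = mex{3,1,0,1} = 2
G(11) = mex{2,0,1,0} = 3
G(12) = mex{3,1,0,1} = 2
G(13) = mex{2,2,1,0} = 3
G(14) = mex{3,3,0,1} = 2
G(15) = mex{2,2,1,0} = 3
G(16) = mex{3,3,2,1} = 0
G(17) = mex{0,2,3,2} = 1
G(18) = mex{1,3,2,3} = 0
G(19) = mex{0,2,3,2} = 1
G_C(19) = 1.
Combined Grundy value = 0 ⊕ 1 ⊕ 1 = 0.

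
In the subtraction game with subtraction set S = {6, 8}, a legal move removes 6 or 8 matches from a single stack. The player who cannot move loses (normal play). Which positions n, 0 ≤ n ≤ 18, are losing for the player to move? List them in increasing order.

n :  0  1  2  3  4  5  6  7  8  9 10 11 12 13 14 15 16 17 18
G :  0  0  0  0  0  0  1  1  1  1  1  1  2  2  0  0  0  0  0
P-positions are exactly the n with G(n) = 0.

0, 1, 2, 3, 4, 5, 14, 15, 16, 17, 18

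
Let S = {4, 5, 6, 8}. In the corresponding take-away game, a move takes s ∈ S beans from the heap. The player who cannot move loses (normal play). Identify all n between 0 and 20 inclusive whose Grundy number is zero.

0, 1, 2, 3, 12, 13, 14, 15

n :  0  1  2  3  4  5  6  7  8  9 10 11 12 13 14 15 16 17 18 19 20
G :  0  0  0  0  1  1  1  1  2  2  2  2  0  0  0  0  1  1  1  1  2
P-positions are exactly the n with G(n) = 0.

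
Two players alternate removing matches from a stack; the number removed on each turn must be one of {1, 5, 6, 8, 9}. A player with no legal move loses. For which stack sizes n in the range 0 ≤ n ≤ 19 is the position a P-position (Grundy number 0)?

0, 2, 4, 14, 16, 18

n :  0  1  2  3  4  5  6  7  8  9 10 11 12 13 14 15 16 17 18 19
G :  0  1  0  1  0  1  2  3  2  3  2  3  4  5  0  1  0  1  0  1
P-positions are exactly the n with G(n) = 0.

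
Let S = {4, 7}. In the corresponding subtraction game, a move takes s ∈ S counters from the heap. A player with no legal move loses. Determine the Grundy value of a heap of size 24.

0

n :  0  1  2  3  4  5  6  7  8  9 10 11 12 13 14 15 16 17 18 19 20 21 22 23 24
G :  0  0  0  0  1  1  1  1  2  2  2  0  0  0  0  1  1  1  1  2  2  2  0  0  0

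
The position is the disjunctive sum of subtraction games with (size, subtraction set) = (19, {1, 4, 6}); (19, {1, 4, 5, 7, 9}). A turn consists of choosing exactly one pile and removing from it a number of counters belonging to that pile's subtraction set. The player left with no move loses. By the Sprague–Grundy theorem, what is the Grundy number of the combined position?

3

Pile A, S = {1, 4, 6}:
G(0) = 0
G(1) = mex{0} = 1
G(2) = mex{1} = 0
G(3) = mex{0} = 1
G(4) = mex{1,0} = 2
G(5) = mex{2,1} = 0
G(6) = mex{0,0,0} = 1
G(7) = mex{1,1,1} = 0
G(8) = mex{0,2,0} = 1
G(9) = mex{1,0,1} = 2
G(10) = mex{2,1,2} = 0
G(11) = mex{0,0,0} = 1
G(12) = mex{1,1,1} = 0
G(13) = mex{0,2,0} = 1
G(14) = mex{1,0,1} = 2
G(15) = mex{2,1,2} = 0
G(16) = mex{0,0,0} = 1
G(17) = mex{1,1,1} = 0
G(18) = mex{0,2,0} = 1
G(19) = mex{1,0,1} = 2
G_A(19) = 2.
Pile B, S = {1, 4, 5, 7, 9}:
n :  0  1  2  3  4  5  6  7  8  9 10 11 12 13 14 15 16 17 18 19
G :  0  1  0  1  2  3  2  3  0  1  0  1  2  3  2  3  0  1  0  1
G_B(19) = 1.
Combined Grundy value = 2 ⊕ 1 = 3.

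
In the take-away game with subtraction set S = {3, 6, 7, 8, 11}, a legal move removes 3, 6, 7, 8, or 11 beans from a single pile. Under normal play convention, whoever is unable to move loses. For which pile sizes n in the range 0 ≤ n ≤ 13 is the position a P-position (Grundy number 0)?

n :  0  1  2  3  4  5  6  7  8  9 10 11 12 13
G :  0  0  0  1  1  1  2  2  2  3  3  3  4  4
P-positions are exactly the n with G(n) = 0.

0, 1, 2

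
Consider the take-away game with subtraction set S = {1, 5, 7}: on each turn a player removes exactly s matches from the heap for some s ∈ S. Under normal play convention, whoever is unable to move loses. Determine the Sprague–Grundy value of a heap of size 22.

G(0) = 0
G(1) = mex{0} = 1
G(2) = mex{1} = 0
G(3) = mex{0} = 1
G(4) = mex{1} = 0
G(5) = mex{0,0} = 1
G(6) = mex{1,1} = 0
G(7) = mex{0,0,0} = 1
G(8) = mex{1,1,1} = 0
G(9) = mex{0,0,0} = 1
G(10) = mex{1,1,1} = 0
G(11) = mex{0,0,0} = 1
G(12) = mex{1,1,1} = 0
G(13) = mex{0,0,0} = 1
G(14) = mex{1,1,1} = 0
G(15) = mex{0,0,0} = 1
G(16) = mex{1,1,1} = 0
G(17) = mex{0,0,0} = 1
G(18) = mex{1,1,1} = 0
G(19) = mex{0,0,0} = 1
G(20) = mex{1,1,1} = 0
G(21) = mex{0,0,0} = 1
G(22) = mex{1,1,1} = 0

0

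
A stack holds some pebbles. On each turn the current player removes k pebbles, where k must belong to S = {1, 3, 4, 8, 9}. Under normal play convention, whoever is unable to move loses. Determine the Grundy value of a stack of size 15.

1

n :  0  1  2  3  4  5  6  7  8  9 10 11 12 13 14 15
G :  0  1  0  1  2  3  2  0  1  4  3  2  0  1  0  1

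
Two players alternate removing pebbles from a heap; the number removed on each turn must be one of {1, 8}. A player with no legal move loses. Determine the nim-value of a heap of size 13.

0

G(0) = 0
G(1) = mex{0} = 1
G(2) = mex{1} = 0
G(3) = mex{0} = 1
G(4) = mex{1} = 0
G(5) = mex{0} = 1
G(6) = mex{1} = 0
G(7) = mex{0} = 1
G(8) = mex{1,0} = 2
G(9) = mex{2,1} = 0
G(10) = mex{0,0} = 1
G(11) = mex{1,1} = 0
G(12) = mex{0,0} = 1
G(13) = mex{1,1} = 0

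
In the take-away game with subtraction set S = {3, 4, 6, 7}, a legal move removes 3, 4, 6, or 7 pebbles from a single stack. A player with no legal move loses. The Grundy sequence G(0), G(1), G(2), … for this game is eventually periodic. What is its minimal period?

G(0) = 0
G(1) = mex{} = 0
G(2) = mex{} = 0
G(3) = mex{0} = 1
G(4) = mex{0,0} = 1
G(5) = mex{0,0} = 1
G(6) = mex{1,0,0} = 2
G(7) = mex{1,1,0,0} = 2
G(8) = mex{1,1,0,0} = 2
G(9) = mex{2,1,1,0} = 3
G(10) = mex{2,2,1,1} = 0
G(11) = mex{2,2,1,1} = 0
G(12) = mex{3,2,2,1} = 0
G(13) = mex{0,3,2,2} = 1
G(14) = mex{0,0,2,2} = 1
G(15) = mex{0,0,3,2} = 1
G(16) = mex{1,0,0,3} = 2
G(17) = mex{1,1,0,0} = 2
G(18) = mex{1,1,0,0} = 2
G(19) = mex{2,1,1,0} = 3
G(20) = mex{2,2,1,1} = 0
G(21) = mex{2,2,1,1} = 0
G(n+10) = G(n) holds for n = 0,…,6 (a full window of length max(S) = 7), so the sequence is purely periodic with period 10.

10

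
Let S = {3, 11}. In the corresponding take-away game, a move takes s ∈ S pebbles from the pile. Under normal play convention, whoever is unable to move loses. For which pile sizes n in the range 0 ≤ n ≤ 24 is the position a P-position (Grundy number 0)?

0, 1, 2, 6, 7, 8, 14, 15, 16, 20, 21, 22

n :  0  1  2  3  4  5  6  7  8  9 10 11 12 13 14 15 16 17 18 19 20 21 22 23 24
G :  0  0  0  1  1  1  0  0  0  1  1  1  2  2  0  0  0  1  1  1  0  0  0  1  1
P-positions are exactly the n with G(n) = 0.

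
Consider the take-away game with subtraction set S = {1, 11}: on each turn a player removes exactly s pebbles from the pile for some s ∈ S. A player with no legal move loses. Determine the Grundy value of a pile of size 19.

1

n :  0  1  2  3  4  5  6  7  8  9 10 11 12 13 14 15 16 17 18 19
G :  0  1  0  1  0  1  0  1  0  1  0  1  0  1  0  1  0  1  0  1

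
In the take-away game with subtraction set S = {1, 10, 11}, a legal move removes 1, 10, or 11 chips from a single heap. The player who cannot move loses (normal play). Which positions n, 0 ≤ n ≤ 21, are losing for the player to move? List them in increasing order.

0, 2, 4, 6, 8, 20

n :  0  1  2  3  4  5  6  7  8  9 10 11 12 13 14 15 16 17 18 19 20 21
G :  0  1  0  1  0  1  0  1  0  1  2  3  2  3  2  3  2  3  2  3  0  1
P-positions are exactly the n with G(n) = 0.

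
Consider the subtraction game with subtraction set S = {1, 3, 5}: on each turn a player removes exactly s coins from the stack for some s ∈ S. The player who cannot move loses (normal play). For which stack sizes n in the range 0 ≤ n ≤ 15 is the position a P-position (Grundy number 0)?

n :  0  1  2  3  4  5  6  7  8  9 10 11 12 13 14 15
G :  0  1  0  1  0  1  0  1  0  1  0  1  0  1  0  1
P-positions are exactly the n with G(n) = 0.

0, 2, 4, 6, 8, 10, 12, 14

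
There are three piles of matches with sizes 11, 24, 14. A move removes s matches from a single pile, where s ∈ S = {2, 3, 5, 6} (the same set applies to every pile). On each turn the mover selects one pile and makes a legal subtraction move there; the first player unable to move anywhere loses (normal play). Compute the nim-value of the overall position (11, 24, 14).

2

All piles use S = {2, 3, 5, 6}:
G(0) = 0
G(1) = mex{} = 0
G(2) = mex{0} = 1
G(3) = mex{0,0} = 1
G(4) = mex{1,0} = 2
G(5) = mex{1,1,0} = 2
G(6) = mex{2,1,0,0} = 3
G(7) = mex{2,2,1,0} = 3
G(8) = mex{3,2,1,1} = 0
G(9) = mex{3,3,2,1} = 0
G(10) = mex{0,3,2,2} = 1
G(11) = mex{0,0,3,2} = 1
G(12) = mex{1,0,3,3} = 2
G(13) = mex{1,1,0,3} = 2
G(14) = mex{2,1,0,0} = 3
G(15) = mex{2,2,1,0} = 3
G(16) = mex{3,2,1,1} = 0
G(17) = mex{3,3,2,1} = 0
G(18) = mex{0,3,2,2} = 1
G(19) = mex{0,0,3,2} = 1
G(20) = mex{1,0,3,3} = 2
G(21) = mex{1,1,0,3} = 2
G(22) = mex{2,1,0,0} = 3
G(23) = mex{2,2,1,0} = 3
G(24) = mex{3,2,1,1} = 0
Pile A: G(11) = 1.
Pile B: G(24) = 0.
Pile C: G(14) = 3.
Combined Grundy value = 1 ⊕ 0 ⊕ 3 = 2.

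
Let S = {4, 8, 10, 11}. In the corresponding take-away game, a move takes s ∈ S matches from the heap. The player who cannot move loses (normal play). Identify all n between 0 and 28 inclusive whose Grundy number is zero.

n :  0  1  2  3  4  5  6  7  8  9 10 11 12 13 14 15 16 17 18 19 20 21 22 23 24 25 26 27 28
G :  0  0  0  0  1  1  1  1  2  2  2  2  3  3  3  0  0  0  0  1  1  1  1  2  2  2  2  3  3
P-positions are exactly the n with G(n) = 0.

0, 1, 2, 3, 15, 16, 17, 18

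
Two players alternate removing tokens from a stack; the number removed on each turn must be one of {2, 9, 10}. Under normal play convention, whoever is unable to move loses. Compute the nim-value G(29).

1

G(0) = 0
G(1) = mex{} = 0
G(2) = mex{0} = 1
G(3) = mex{0} = 1
G(4) = mex{1} = 0
G(5) = mex{1} = 0
G(6) = mex{0} = 1
G(7) = mex{0} = 1
G(8) = mex{1} = 0
G(9) = mex{1,0} = 2
G(10) = mex{0,0,0} = 1
G(11) = mex{2,1,0} = 3
G(12) = mex{1,1,1} = 0
G(13) = mex{3,0,1} = 2
G(14) = mex{0,0,0} = 1
G(15) = mex{2,1,0} = 3
G(16) = mex{1,1,1} = 0
G(17) = mex{3,0,1} = 2
G(18) = mex{0,2,0} = 1
G(19) = mex{2,1,2} = 0
G(20) = mex{1,3,1} = 0
G(21) = mex{0,0,3} = 1
G(22) = mex{0,2,0} = 1
G(23) = mex{1,1,2} = 0
G(24) = mex{1,3,1} = 0
G(25) = mex{0,0,3} = 1
G(26) = mex{0,2,0} = 1
G(27) = mex{1,1,2} = 0
G(28) = mex{1,0,1} = 2
G(29) = mex{0,0,0} = 1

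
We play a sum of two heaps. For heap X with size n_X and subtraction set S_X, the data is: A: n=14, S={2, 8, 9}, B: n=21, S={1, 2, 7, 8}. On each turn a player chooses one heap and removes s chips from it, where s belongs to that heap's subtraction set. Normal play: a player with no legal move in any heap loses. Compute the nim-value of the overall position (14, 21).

Heap A, S = {2, 8, 9}:
G(0) = 0
G(1) = mex{} = 0
G(2) = mex{0} = 1
G(3) = mex{0} = 1
G(4) = mex{1} = 0
G(5) = mex{1} = 0
G(6) = mex{0} = 1
G(7) = mex{0} = 1
G(8) = mex{1,0} = 2
G(9) = mex{1,0,0} = 2
G(10) = mex{2,1,0} = 3
G(11) = mex{2,1,1} = 0
G(12) = mex{3,0,1} = 2
G(13) = mex{0,0,0} = 1
G(14) = mex{2,1,0} = 3
G_A(14) = 3.
Heap B, S = {1, 2, 7, 8}:
G(0) = 0
G(1) = mex{0} = 1
G(2) = mex{1,0} = 2
G(3) = mex{2,1} = 0
G(4) = mex{0,2} = 1
G(5) = mex{1,0} = 2
G(6) = mex{2,1} = 0
G(7) = mex{0,2,0} = 1
G(8) = mex{1,0,1,0} = 2
G(9) = mex{2,1,2,1} = 0
G(10) = mex{0,2,0,2} = 1
G(11) = mex{1,0,1,0} = 2
G(12) = mex{2,1,2,1} = 0
G(13) = mex{0,2,0,2} = 1
G(14) = mex{1,0,1,0} = 2
G(15) = mex{2,1,2,1} = 0
G(16) = mex{0,2,0,2} = 1
G(17) = mex{1,0,1,0} = 2
G(18) = mex{2,1,2,1} = 0
G(19) = mex{0,2,0,2} = 1
G(20) = mex{1,0,1,0} = 2
G(21) = mex{2,1,2,1} = 0
G_B(21) = 0.
Combined Grundy value = 3 ⊕ 0 = 3.

3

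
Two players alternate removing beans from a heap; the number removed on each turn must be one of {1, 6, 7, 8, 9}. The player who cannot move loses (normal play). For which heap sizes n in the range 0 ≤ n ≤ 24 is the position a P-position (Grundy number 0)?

0, 2, 4, 14, 16, 18

G(0) = 0
G(1) = mex{0} = 1
G(2) = mex{1} = 0
G(3) = mex{0} = 1
G(4) = mex{1} = 0
G(5) = mex{0} = 1
G(6) = mex{1,0} = 2
G(7) = mex{2,1,0} = 3
G(8) = mex{3,0,1,0} = 2
G(9) = mex{2,1,0,1,0} = 3
G(10) = mex{3,0,1,0,1} = 2
G(11) = mex{2,1,0,1,0} = 3
G(12) = mex{3,2,1,0,1} = 4
G(13) = mex{4,3,2,1,0} = 5
G(14) = mex{5,2,3,2,1} = 0
G(15) = mex{0,3,2,3,2} = 1
G(16) = mex{1,2,3,2,3} = 0
G(17) = mex{0,3,2,3,2} = 1
G(18) = mex{1,4,3,2,3} = 0
G(19) = mex{0,5,4,3,2} = 1
G(20) = mex{1,0,5,4,3} = 2
G(21) = mex{2,1,0,5,4} = 3
G(22) = mex{3,0,1,0,5} = 2
G(23) = mex{2,1,0,1,0} = 3
G(24) = mex{3,0,1,0,1} = 2
P-positions are exactly the n with G(n) = 0.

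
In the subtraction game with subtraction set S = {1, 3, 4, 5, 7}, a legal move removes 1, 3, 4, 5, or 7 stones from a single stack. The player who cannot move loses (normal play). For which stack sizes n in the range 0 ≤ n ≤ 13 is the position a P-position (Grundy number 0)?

G(0) = 0
G(1) = mex{0} = 1
G(2) = mex{1} = 0
G(3) = mex{0,0} = 1
G(4) = mex{1,1,0} = 2
G(5) = mex{2,0,1,0} = 3
G(6) = mex{3,1,0,1} = 2
G(7) = mex{2,2,1,0,0} = 3
G(8) = mex{3,3,2,1,1} = 0
G(9) = mex{0,2,3,2,0} = 1
G(10) = mex{1,3,2,3,1} = 0
G(11) = mex{0,0,3,2,2} = 1
G(12) = mex{1,1,0,3,3} = 2
G(13) = mex{2,0,1,0,2} = 3
P-positions are exactly the n with G(n) = 0.

0, 2, 8, 10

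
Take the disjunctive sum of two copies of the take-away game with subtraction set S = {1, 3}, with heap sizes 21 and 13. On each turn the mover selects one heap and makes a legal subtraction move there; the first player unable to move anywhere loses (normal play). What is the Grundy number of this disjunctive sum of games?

0

All heaps use S = {1, 3}:
n :  0  1  2  3  4  5  6  7  8  9 10 11 12 13 14 15 16 17 18 19 20 21
G :  0  1  0  1  0  1  0  1  0  1  0  1  0  1  0  1  0  1  0  1  0  1
Heap A: G(21) = 1.
Heap B: G(13) = 1.
Combined Grundy value = 1 ⊕ 1 = 0.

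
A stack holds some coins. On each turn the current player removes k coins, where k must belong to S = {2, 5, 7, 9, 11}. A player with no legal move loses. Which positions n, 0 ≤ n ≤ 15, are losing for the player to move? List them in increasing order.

G(0) = 0
G(1) = mex{} = 0
G(2) = mex{0} = 1
G(3) = mex{0} = 1
G(4) = mex{1} = 0
G(5) = mex{1,0} = 2
G(6) = mex{0,0} = 1
G(7) = mex{2,1,0} = 3
G(8) = mex{1,1,0} = 2
G(9) = mex{3,0,1,0} = 2
G(10) = mex{2,2,1,0} = 3
G(11) = mex{2,1,0,1,0} = 3
G(12) = mex{3,3,2,1,0} = 4
G(13) = mex{3,2,1,0,1} = 4
G(14) = mex{4,2,3,2,1} = 0
G(15) = mex{4,3,2,1,0} = 5
P-positions are exactly the n with G(n) = 0.

0, 1, 4, 14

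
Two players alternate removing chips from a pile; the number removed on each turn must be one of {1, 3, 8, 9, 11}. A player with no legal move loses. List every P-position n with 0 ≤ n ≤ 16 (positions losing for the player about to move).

G(0) = 0
G(1) = mex{0} = 1
G(2) = mex{1} = 0
G(3) = mex{0,0} = 1
G(4) = mex{1,1} = 0
G(5) = mex{0,0} = 1
G(6) = mex{1,1} = 0
G(7) = mex{0,0} = 1
G(8) = mex{1,1,0} = 2
G(9) = mex{2,0,1,0} = 3
G(10) = mex{3,1,0,1} = 2
G(11) = mex{2,2,1,0,0} = 3
G(12) = mex{3,3,0,1,1} = 2
G(13) = mex{2,2,1,0,0} = 3
G(14) = mex{3,3,0,1,1} = 2
G(15) = mex{2,2,1,0,0} = 3
G(16) = mex{3,3,2,1,1} = 0
P-positions are exactly the n with G(n) = 0.

0, 2, 4, 6, 16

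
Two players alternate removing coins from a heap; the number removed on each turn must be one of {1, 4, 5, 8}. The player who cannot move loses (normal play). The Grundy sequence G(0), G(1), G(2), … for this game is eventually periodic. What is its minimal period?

G(0) = 0
G(1) = mex{0} = 1
G(2) = mex{1} = 0
G(3) = mex{0} = 1
G(4) = mex{1,0} = 2
G(5) = mex{2,1,0} = 3
G(6) = mex{3,0,1} = 2
G(7) = mex{2,1,0} = 3
G(8) = mex{3,2,1,0} = 4
G(9) = mex{4,3,2,1} = 0
G(10) = mex{0,2,3,0} = 1
G(11) = mex{1,3,2,1} = 0
G(12) = mex{0,4,3,2} = 1
G(13) = mex{1,0,4,3} = 2
G(14) = mex{2,1,0,2} = 3
G(15) = mex{3,0,1,3} = 2
G(16) = mex{2,1,0,4} = 3
G(17) = mex{3,2,1,0} = 4
G(18) = mex{4,3,2,1} = 0
G(19) = mex{0,2,3,0} = 1
G(n+9) = G(n) holds for n = 0,…,7 (a full window of length max(S) = 8), so the sequence is purely periodic with period 9.

9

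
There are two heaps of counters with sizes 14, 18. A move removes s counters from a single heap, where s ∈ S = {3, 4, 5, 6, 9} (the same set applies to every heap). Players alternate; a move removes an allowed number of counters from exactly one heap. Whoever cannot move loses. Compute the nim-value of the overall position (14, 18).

All heaps use S = {3, 4, 5, 6, 9}:
n :  0  1  2  3  4  5  6  7  8  9 10 11 12 13 14 15 16 17 18
G :  0  0  0  1  1  1  2  2  2  3  3  3  0  0  0  1  1  1  2
Heap A: G(14) = 0.
Heap B: G(18) = 2.
Combined Grundy value = 0 ⊕ 2 = 2.

2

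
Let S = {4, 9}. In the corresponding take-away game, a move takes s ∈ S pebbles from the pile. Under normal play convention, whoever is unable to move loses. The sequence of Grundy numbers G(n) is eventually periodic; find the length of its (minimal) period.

n :  0  1  2  3  4  5  6  7  8  9 10 11 12 13 14 15 16 17 18 19 20 21 22 23 24 25 26 27
G :  0  0  0  0  1  1  1  1  0  2  2  2  1  0  0  0  0  1  1  1  1  0  2  2  2  1  0  0
G(n+13) = G(n) holds for n = 0,…,8 (a full window of length max(S) = 9), so the sequence is purely periodic with period 13.

13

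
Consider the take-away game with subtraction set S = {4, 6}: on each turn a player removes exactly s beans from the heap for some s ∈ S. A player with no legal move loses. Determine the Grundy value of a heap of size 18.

G(0) = 0
G(1) = mex{} = 0
G(2) = mex{} = 0
G(3) = mex{} = 0
G(4) = mex{0} = 1
G(5) = mex{0} = 1
G(6) = mex{0,0} = 1
G(7) = mex{0,0} = 1
G(8) = mex{1,0} = 2
G(9) = mex{1,0} = 2
G(10) = mex{1,1} = 0
G(11) = mex{1,1} = 0
G(12) = mex{2,1} = 0
G(13) = mex{2,1} = 0
G(14) = mex{0,2} = 1
G(15) = mex{0,2} = 1
G(16) = mex{0,0} = 1
G(17) = mex{0,0} = 1
G(18) = mex{1,0} = 2

2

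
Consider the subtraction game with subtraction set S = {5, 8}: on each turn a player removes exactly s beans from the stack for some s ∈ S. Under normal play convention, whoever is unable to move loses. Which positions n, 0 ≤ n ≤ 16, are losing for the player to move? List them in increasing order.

0, 1, 2, 3, 4, 13, 14, 15, 16

n :  0  1  2  3  4  5  6  7  8  9 10 11 12 13 14 15 16
G :  0  0  0  0  0  1  1  1  1  1  2  2  2  0  0  0  0
P-positions are exactly the n with G(n) = 0.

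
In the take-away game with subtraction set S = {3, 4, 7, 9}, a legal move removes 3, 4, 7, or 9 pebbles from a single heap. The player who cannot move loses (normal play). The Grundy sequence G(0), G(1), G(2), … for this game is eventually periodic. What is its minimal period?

12

G(0) = 0
G(1) = mex{} = 0
G(2) = mex{} = 0
G(3) = mex{0} = 1
G(4) = mex{0,0} = 1
G(5) = mex{0,0} = 1
G(6) = mex{1,0} = 2
G(7) = mex{1,1,0} = 2
G(8) = mex{1,1,0} = 2
G(9) = mex{2,1,0,0} = 3
G(10) = mex{2,2,1,0} = 3
G(11) = mex{2,2,1,0} = 3
G(12) = mex{3,2,1,1} = 0
G(13) = mex{3,3,2,1} = 0
G(14) = mex{3,3,2,1} = 0
G(15) = mex{0,3,2,2} = 1
G(16) = mex{0,0,3,2} = 1
G(17) = mex{0,0,3,2} = 1
G(18) = mex{1,0,3,3} = 2
G(19) = mex{1,1,0,3} = 2
G(20) = mex{1,1,0,3} = 2
G(21) = mex{2,1,0,0} = 3
G(22) = mex{2,2,1,0} = 3
G(23) = mex{2,2,1,0} = 3
G(24) = mex{3,2,1,1} = 0
G(25) = mex{3,3,2,1} = 0
G(n+12) = G(n) holds for n = 0,…,8 (a full window of length max(S) = 9), so the sequence is purely periodic with period 12.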